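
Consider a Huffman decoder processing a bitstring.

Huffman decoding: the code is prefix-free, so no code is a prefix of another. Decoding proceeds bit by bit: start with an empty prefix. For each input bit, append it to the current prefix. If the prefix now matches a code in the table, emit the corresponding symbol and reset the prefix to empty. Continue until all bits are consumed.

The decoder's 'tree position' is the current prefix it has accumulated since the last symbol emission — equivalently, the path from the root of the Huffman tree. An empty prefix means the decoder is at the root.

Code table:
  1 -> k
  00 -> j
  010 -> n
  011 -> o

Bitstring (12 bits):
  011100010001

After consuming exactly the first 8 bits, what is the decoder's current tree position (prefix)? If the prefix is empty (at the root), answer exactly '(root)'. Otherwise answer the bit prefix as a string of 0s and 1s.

Bit 0: prefix='0' (no match yet)
Bit 1: prefix='01' (no match yet)
Bit 2: prefix='011' -> emit 'o', reset
Bit 3: prefix='1' -> emit 'k', reset
Bit 4: prefix='0' (no match yet)
Bit 5: prefix='00' -> emit 'j', reset
Bit 6: prefix='0' (no match yet)
Bit 7: prefix='01' (no match yet)

Answer: 01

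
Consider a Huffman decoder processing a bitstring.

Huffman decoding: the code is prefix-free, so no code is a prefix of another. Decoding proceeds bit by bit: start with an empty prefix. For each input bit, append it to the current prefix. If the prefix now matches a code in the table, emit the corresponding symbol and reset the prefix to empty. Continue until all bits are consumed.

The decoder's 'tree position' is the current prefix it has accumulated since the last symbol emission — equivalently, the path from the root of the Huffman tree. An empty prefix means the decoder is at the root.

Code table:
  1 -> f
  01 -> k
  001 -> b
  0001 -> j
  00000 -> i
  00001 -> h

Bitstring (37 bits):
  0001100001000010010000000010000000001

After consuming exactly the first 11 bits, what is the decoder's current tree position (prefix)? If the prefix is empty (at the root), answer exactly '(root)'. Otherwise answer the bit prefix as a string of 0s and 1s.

Bit 0: prefix='0' (no match yet)
Bit 1: prefix='00' (no match yet)
Bit 2: prefix='000' (no match yet)
Bit 3: prefix='0001' -> emit 'j', reset
Bit 4: prefix='1' -> emit 'f', reset
Bit 5: prefix='0' (no match yet)
Bit 6: prefix='00' (no match yet)
Bit 7: prefix='000' (no match yet)
Bit 8: prefix='0000' (no match yet)
Bit 9: prefix='00001' -> emit 'h', reset
Bit 10: prefix='0' (no match yet)

Answer: 0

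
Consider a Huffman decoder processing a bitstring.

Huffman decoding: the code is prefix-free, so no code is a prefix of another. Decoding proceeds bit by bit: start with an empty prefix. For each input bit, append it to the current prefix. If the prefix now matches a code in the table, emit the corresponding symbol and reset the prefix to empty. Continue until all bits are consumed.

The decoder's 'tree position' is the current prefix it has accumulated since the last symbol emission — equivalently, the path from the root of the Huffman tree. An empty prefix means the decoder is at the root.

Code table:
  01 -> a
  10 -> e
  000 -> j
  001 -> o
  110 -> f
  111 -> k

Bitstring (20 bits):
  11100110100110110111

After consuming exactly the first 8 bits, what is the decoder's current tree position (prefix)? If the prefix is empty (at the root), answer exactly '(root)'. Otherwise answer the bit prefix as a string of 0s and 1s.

Bit 0: prefix='1' (no match yet)
Bit 1: prefix='11' (no match yet)
Bit 2: prefix='111' -> emit 'k', reset
Bit 3: prefix='0' (no match yet)
Bit 4: prefix='00' (no match yet)
Bit 5: prefix='001' -> emit 'o', reset
Bit 6: prefix='1' (no match yet)
Bit 7: prefix='10' -> emit 'e', reset

Answer: (root)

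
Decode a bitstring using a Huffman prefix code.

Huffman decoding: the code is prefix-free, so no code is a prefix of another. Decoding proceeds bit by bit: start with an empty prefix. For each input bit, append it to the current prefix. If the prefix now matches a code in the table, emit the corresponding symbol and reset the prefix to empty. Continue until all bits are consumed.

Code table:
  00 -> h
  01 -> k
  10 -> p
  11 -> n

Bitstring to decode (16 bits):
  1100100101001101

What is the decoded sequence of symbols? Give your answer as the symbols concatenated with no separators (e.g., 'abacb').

Answer: nhpkkhnk

Derivation:
Bit 0: prefix='1' (no match yet)
Bit 1: prefix='11' -> emit 'n', reset
Bit 2: prefix='0' (no match yet)
Bit 3: prefix='00' -> emit 'h', reset
Bit 4: prefix='1' (no match yet)
Bit 5: prefix='10' -> emit 'p', reset
Bit 6: prefix='0' (no match yet)
Bit 7: prefix='01' -> emit 'k', reset
Bit 8: prefix='0' (no match yet)
Bit 9: prefix='01' -> emit 'k', reset
Bit 10: prefix='0' (no match yet)
Bit 11: prefix='00' -> emit 'h', reset
Bit 12: prefix='1' (no match yet)
Bit 13: prefix='11' -> emit 'n', reset
Bit 14: prefix='0' (no match yet)
Bit 15: prefix='01' -> emit 'k', reset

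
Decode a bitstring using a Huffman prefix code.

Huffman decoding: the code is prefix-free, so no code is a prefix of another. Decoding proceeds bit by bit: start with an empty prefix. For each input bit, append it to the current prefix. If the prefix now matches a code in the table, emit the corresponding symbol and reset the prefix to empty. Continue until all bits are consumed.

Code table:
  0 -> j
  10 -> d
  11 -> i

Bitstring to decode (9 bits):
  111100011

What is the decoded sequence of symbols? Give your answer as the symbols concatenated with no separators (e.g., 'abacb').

Bit 0: prefix='1' (no match yet)
Bit 1: prefix='11' -> emit 'i', reset
Bit 2: prefix='1' (no match yet)
Bit 3: prefix='11' -> emit 'i', reset
Bit 4: prefix='0' -> emit 'j', reset
Bit 5: prefix='0' -> emit 'j', reset
Bit 6: prefix='0' -> emit 'j', reset
Bit 7: prefix='1' (no match yet)
Bit 8: prefix='11' -> emit 'i', reset

Answer: iijjji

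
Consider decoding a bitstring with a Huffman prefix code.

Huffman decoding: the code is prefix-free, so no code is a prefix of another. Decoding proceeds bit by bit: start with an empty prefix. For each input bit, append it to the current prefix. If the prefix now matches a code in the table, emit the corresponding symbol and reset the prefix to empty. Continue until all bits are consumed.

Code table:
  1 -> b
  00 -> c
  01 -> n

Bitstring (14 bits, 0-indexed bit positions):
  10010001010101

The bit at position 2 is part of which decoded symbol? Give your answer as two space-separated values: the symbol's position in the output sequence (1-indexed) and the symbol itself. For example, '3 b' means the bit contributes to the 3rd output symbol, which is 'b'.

Bit 0: prefix='1' -> emit 'b', reset
Bit 1: prefix='0' (no match yet)
Bit 2: prefix='00' -> emit 'c', reset
Bit 3: prefix='1' -> emit 'b', reset
Bit 4: prefix='0' (no match yet)
Bit 5: prefix='00' -> emit 'c', reset
Bit 6: prefix='0' (no match yet)

Answer: 2 c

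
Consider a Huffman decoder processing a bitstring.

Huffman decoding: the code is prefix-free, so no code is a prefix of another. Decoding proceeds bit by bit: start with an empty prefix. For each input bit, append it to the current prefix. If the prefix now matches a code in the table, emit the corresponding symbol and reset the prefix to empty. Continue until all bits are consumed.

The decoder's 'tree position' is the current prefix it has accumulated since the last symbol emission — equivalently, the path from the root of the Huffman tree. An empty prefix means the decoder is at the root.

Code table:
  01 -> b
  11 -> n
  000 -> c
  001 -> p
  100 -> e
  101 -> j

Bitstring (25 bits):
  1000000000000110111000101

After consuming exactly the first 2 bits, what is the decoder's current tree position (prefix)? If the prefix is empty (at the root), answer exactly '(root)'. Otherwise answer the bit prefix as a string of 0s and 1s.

Bit 0: prefix='1' (no match yet)
Bit 1: prefix='10' (no match yet)

Answer: 10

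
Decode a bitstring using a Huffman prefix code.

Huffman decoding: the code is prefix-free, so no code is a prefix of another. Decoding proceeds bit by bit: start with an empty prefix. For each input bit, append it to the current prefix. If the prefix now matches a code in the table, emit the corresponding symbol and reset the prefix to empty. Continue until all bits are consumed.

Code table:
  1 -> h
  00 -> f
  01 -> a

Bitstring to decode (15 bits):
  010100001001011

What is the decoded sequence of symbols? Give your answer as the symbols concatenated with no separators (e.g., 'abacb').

Answer: aaffhfhah

Derivation:
Bit 0: prefix='0' (no match yet)
Bit 1: prefix='01' -> emit 'a', reset
Bit 2: prefix='0' (no match yet)
Bit 3: prefix='01' -> emit 'a', reset
Bit 4: prefix='0' (no match yet)
Bit 5: prefix='00' -> emit 'f', reset
Bit 6: prefix='0' (no match yet)
Bit 7: prefix='00' -> emit 'f', reset
Bit 8: prefix='1' -> emit 'h', reset
Bit 9: prefix='0' (no match yet)
Bit 10: prefix='00' -> emit 'f', reset
Bit 11: prefix='1' -> emit 'h', reset
Bit 12: prefix='0' (no match yet)
Bit 13: prefix='01' -> emit 'a', reset
Bit 14: prefix='1' -> emit 'h', reset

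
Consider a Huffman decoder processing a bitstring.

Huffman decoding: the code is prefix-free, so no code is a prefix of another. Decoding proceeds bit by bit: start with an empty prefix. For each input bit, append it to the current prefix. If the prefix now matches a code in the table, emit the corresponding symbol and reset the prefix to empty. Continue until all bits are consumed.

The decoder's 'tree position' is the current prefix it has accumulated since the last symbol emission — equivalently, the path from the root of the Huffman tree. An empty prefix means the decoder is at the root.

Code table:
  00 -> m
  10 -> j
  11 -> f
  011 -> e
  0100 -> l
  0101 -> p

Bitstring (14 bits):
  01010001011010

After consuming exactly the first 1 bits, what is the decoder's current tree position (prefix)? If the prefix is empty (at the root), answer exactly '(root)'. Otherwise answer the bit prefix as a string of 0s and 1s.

Bit 0: prefix='0' (no match yet)

Answer: 0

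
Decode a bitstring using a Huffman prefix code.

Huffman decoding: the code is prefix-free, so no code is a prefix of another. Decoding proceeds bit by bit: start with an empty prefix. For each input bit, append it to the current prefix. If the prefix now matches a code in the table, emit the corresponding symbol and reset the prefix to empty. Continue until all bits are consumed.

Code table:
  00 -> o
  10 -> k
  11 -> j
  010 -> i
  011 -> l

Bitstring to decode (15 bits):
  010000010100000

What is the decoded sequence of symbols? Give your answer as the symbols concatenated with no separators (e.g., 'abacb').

Answer: iookkoo

Derivation:
Bit 0: prefix='0' (no match yet)
Bit 1: prefix='01' (no match yet)
Bit 2: prefix='010' -> emit 'i', reset
Bit 3: prefix='0' (no match yet)
Bit 4: prefix='00' -> emit 'o', reset
Bit 5: prefix='0' (no match yet)
Bit 6: prefix='00' -> emit 'o', reset
Bit 7: prefix='1' (no match yet)
Bit 8: prefix='10' -> emit 'k', reset
Bit 9: prefix='1' (no match yet)
Bit 10: prefix='10' -> emit 'k', reset
Bit 11: prefix='0' (no match yet)
Bit 12: prefix='00' -> emit 'o', reset
Bit 13: prefix='0' (no match yet)
Bit 14: prefix='00' -> emit 'o', reset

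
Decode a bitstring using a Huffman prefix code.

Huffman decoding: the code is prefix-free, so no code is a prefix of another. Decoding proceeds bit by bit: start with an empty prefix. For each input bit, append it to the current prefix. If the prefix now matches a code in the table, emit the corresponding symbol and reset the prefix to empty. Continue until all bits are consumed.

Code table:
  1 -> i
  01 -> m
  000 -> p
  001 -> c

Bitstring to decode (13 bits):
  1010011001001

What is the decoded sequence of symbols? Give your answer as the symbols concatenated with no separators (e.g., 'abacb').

Bit 0: prefix='1' -> emit 'i', reset
Bit 1: prefix='0' (no match yet)
Bit 2: prefix='01' -> emit 'm', reset
Bit 3: prefix='0' (no match yet)
Bit 4: prefix='00' (no match yet)
Bit 5: prefix='001' -> emit 'c', reset
Bit 6: prefix='1' -> emit 'i', reset
Bit 7: prefix='0' (no match yet)
Bit 8: prefix='00' (no match yet)
Bit 9: prefix='001' -> emit 'c', reset
Bit 10: prefix='0' (no match yet)
Bit 11: prefix='00' (no match yet)
Bit 12: prefix='001' -> emit 'c', reset

Answer: imcicc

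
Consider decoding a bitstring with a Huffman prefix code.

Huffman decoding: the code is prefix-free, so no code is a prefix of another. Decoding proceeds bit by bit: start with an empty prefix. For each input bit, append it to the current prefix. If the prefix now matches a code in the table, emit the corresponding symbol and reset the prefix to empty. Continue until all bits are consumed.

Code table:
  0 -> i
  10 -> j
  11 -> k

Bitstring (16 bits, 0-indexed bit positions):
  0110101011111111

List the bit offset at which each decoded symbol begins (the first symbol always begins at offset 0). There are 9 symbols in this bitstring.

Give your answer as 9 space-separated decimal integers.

Answer: 0 1 3 4 6 8 10 12 14

Derivation:
Bit 0: prefix='0' -> emit 'i', reset
Bit 1: prefix='1' (no match yet)
Bit 2: prefix='11' -> emit 'k', reset
Bit 3: prefix='0' -> emit 'i', reset
Bit 4: prefix='1' (no match yet)
Bit 5: prefix='10' -> emit 'j', reset
Bit 6: prefix='1' (no match yet)
Bit 7: prefix='10' -> emit 'j', reset
Bit 8: prefix='1' (no match yet)
Bit 9: prefix='11' -> emit 'k', reset
Bit 10: prefix='1' (no match yet)
Bit 11: prefix='11' -> emit 'k', reset
Bit 12: prefix='1' (no match yet)
Bit 13: prefix='11' -> emit 'k', reset
Bit 14: prefix='1' (no match yet)
Bit 15: prefix='11' -> emit 'k', reset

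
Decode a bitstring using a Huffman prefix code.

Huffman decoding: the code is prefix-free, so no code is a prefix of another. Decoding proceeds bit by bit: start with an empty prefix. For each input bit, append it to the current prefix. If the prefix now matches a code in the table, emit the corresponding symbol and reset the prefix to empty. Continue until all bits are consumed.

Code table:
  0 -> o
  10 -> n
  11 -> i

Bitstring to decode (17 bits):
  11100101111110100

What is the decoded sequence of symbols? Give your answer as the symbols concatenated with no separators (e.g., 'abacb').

Bit 0: prefix='1' (no match yet)
Bit 1: prefix='11' -> emit 'i', reset
Bit 2: prefix='1' (no match yet)
Bit 3: prefix='10' -> emit 'n', reset
Bit 4: prefix='0' -> emit 'o', reset
Bit 5: prefix='1' (no match yet)
Bit 6: prefix='10' -> emit 'n', reset
Bit 7: prefix='1' (no match yet)
Bit 8: prefix='11' -> emit 'i', reset
Bit 9: prefix='1' (no match yet)
Bit 10: prefix='11' -> emit 'i', reset
Bit 11: prefix='1' (no match yet)
Bit 12: prefix='11' -> emit 'i', reset
Bit 13: prefix='0' -> emit 'o', reset
Bit 14: prefix='1' (no match yet)
Bit 15: prefix='10' -> emit 'n', reset
Bit 16: prefix='0' -> emit 'o', reset

Answer: inoniiiono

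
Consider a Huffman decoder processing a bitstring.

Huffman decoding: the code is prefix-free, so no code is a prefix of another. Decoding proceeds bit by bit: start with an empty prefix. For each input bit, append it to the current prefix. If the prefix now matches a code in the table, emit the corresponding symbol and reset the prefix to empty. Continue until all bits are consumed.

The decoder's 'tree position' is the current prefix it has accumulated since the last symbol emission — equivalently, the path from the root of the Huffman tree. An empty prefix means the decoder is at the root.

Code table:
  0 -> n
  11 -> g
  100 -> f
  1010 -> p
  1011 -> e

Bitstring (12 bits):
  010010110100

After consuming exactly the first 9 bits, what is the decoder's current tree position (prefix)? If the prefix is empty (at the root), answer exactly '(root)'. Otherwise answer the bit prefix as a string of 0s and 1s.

Bit 0: prefix='0' -> emit 'n', reset
Bit 1: prefix='1' (no match yet)
Bit 2: prefix='10' (no match yet)
Bit 3: prefix='100' -> emit 'f', reset
Bit 4: prefix='1' (no match yet)
Bit 5: prefix='10' (no match yet)
Bit 6: prefix='101' (no match yet)
Bit 7: prefix='1011' -> emit 'e', reset
Bit 8: prefix='0' -> emit 'n', reset

Answer: (root)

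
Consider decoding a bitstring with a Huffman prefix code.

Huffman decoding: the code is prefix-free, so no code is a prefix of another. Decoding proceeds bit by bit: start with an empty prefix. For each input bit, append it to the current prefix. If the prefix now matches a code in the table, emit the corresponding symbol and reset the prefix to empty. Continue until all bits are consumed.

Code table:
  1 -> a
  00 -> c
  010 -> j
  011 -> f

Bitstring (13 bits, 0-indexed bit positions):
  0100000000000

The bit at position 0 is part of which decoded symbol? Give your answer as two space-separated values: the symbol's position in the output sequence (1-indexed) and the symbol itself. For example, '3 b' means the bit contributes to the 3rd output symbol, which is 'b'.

Answer: 1 j

Derivation:
Bit 0: prefix='0' (no match yet)
Bit 1: prefix='01' (no match yet)
Bit 2: prefix='010' -> emit 'j', reset
Bit 3: prefix='0' (no match yet)
Bit 4: prefix='00' -> emit 'c', reset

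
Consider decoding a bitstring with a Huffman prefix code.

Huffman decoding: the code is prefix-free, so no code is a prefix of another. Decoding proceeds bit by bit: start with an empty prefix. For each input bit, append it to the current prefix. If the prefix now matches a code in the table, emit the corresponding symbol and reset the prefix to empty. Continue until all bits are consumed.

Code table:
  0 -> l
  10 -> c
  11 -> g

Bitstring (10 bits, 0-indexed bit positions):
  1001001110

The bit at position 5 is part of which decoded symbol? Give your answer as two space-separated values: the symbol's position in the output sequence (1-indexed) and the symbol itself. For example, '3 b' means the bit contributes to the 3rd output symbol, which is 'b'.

Bit 0: prefix='1' (no match yet)
Bit 1: prefix='10' -> emit 'c', reset
Bit 2: prefix='0' -> emit 'l', reset
Bit 3: prefix='1' (no match yet)
Bit 4: prefix='10' -> emit 'c', reset
Bit 5: prefix='0' -> emit 'l', reset
Bit 6: prefix='1' (no match yet)
Bit 7: prefix='11' -> emit 'g', reset
Bit 8: prefix='1' (no match yet)
Bit 9: prefix='10' -> emit 'c', reset

Answer: 4 l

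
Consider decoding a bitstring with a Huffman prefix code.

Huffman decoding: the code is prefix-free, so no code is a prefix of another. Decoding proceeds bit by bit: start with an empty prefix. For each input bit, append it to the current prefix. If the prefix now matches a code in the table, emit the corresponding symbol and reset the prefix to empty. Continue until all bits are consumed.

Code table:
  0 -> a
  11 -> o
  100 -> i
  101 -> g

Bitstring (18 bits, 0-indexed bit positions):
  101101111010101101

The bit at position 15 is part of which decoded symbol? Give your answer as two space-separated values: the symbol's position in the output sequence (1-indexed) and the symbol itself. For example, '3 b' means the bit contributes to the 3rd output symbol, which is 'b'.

Bit 0: prefix='1' (no match yet)
Bit 1: prefix='10' (no match yet)
Bit 2: prefix='101' -> emit 'g', reset
Bit 3: prefix='1' (no match yet)
Bit 4: prefix='10' (no match yet)
Bit 5: prefix='101' -> emit 'g', reset
Bit 6: prefix='1' (no match yet)
Bit 7: prefix='11' -> emit 'o', reset
Bit 8: prefix='1' (no match yet)
Bit 9: prefix='10' (no match yet)
Bit 10: prefix='101' -> emit 'g', reset
Bit 11: prefix='0' -> emit 'a', reset
Bit 12: prefix='1' (no match yet)
Bit 13: prefix='10' (no match yet)
Bit 14: prefix='101' -> emit 'g', reset
Bit 15: prefix='1' (no match yet)
Bit 16: prefix='10' (no match yet)
Bit 17: prefix='101' -> emit 'g', reset

Answer: 7 g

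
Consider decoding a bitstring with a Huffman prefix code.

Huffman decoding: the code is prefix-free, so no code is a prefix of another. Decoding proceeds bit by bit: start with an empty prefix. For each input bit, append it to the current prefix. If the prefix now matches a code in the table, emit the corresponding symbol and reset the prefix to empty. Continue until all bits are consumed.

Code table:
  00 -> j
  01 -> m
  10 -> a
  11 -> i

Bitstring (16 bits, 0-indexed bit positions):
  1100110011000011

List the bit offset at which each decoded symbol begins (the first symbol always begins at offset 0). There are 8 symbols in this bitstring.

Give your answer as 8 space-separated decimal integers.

Answer: 0 2 4 6 8 10 12 14

Derivation:
Bit 0: prefix='1' (no match yet)
Bit 1: prefix='11' -> emit 'i', reset
Bit 2: prefix='0' (no match yet)
Bit 3: prefix='00' -> emit 'j', reset
Bit 4: prefix='1' (no match yet)
Bit 5: prefix='11' -> emit 'i', reset
Bit 6: prefix='0' (no match yet)
Bit 7: prefix='00' -> emit 'j', reset
Bit 8: prefix='1' (no match yet)
Bit 9: prefix='11' -> emit 'i', reset
Bit 10: prefix='0' (no match yet)
Bit 11: prefix='00' -> emit 'j', reset
Bit 12: prefix='0' (no match yet)
Bit 13: prefix='00' -> emit 'j', reset
Bit 14: prefix='1' (no match yet)
Bit 15: prefix='11' -> emit 'i', reset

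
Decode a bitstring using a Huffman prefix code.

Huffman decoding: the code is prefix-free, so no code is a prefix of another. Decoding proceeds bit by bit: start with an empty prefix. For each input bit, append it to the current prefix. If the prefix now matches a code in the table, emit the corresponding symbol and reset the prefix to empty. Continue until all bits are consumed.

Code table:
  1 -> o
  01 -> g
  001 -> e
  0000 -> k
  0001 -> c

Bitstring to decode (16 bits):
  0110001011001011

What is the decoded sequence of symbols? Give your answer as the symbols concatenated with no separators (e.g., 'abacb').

Answer: gocgoego

Derivation:
Bit 0: prefix='0' (no match yet)
Bit 1: prefix='01' -> emit 'g', reset
Bit 2: prefix='1' -> emit 'o', reset
Bit 3: prefix='0' (no match yet)
Bit 4: prefix='00' (no match yet)
Bit 5: prefix='000' (no match yet)
Bit 6: prefix='0001' -> emit 'c', reset
Bit 7: prefix='0' (no match yet)
Bit 8: prefix='01' -> emit 'g', reset
Bit 9: prefix='1' -> emit 'o', reset
Bit 10: prefix='0' (no match yet)
Bit 11: prefix='00' (no match yet)
Bit 12: prefix='001' -> emit 'e', reset
Bit 13: prefix='0' (no match yet)
Bit 14: prefix='01' -> emit 'g', reset
Bit 15: prefix='1' -> emit 'o', reset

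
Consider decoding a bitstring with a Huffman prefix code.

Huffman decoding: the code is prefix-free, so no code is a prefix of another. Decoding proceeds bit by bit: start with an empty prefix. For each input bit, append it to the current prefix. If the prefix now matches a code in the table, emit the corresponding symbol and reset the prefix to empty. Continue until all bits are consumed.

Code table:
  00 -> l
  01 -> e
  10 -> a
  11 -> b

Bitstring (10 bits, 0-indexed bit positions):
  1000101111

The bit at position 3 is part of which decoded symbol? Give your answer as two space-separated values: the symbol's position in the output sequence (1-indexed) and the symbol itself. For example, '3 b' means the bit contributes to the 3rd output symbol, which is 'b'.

Bit 0: prefix='1' (no match yet)
Bit 1: prefix='10' -> emit 'a', reset
Bit 2: prefix='0' (no match yet)
Bit 3: prefix='00' -> emit 'l', reset
Bit 4: prefix='1' (no match yet)
Bit 5: prefix='10' -> emit 'a', reset
Bit 6: prefix='1' (no match yet)
Bit 7: prefix='11' -> emit 'b', reset

Answer: 2 l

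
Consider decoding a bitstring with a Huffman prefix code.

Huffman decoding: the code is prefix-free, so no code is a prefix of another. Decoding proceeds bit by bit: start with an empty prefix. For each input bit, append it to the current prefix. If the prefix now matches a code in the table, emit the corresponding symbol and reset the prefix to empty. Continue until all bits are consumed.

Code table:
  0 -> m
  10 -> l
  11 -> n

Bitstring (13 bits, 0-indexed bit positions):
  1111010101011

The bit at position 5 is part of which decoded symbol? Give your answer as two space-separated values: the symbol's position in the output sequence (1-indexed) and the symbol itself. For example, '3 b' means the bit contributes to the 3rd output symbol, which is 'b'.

Bit 0: prefix='1' (no match yet)
Bit 1: prefix='11' -> emit 'n', reset
Bit 2: prefix='1' (no match yet)
Bit 3: prefix='11' -> emit 'n', reset
Bit 4: prefix='0' -> emit 'm', reset
Bit 5: prefix='1' (no match yet)
Bit 6: prefix='10' -> emit 'l', reset
Bit 7: prefix='1' (no match yet)
Bit 8: prefix='10' -> emit 'l', reset
Bit 9: prefix='1' (no match yet)

Answer: 4 l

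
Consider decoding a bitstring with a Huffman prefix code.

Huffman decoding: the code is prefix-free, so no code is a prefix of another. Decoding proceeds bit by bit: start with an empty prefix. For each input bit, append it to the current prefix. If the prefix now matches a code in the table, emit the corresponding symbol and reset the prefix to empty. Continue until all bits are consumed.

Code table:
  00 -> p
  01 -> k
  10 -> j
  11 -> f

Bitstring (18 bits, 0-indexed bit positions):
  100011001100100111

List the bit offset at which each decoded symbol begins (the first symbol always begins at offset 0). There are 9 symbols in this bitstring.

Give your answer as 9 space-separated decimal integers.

Answer: 0 2 4 6 8 10 12 14 16

Derivation:
Bit 0: prefix='1' (no match yet)
Bit 1: prefix='10' -> emit 'j', reset
Bit 2: prefix='0' (no match yet)
Bit 3: prefix='00' -> emit 'p', reset
Bit 4: prefix='1' (no match yet)
Bit 5: prefix='11' -> emit 'f', reset
Bit 6: prefix='0' (no match yet)
Bit 7: prefix='00' -> emit 'p', reset
Bit 8: prefix='1' (no match yet)
Bit 9: prefix='11' -> emit 'f', reset
Bit 10: prefix='0' (no match yet)
Bit 11: prefix='00' -> emit 'p', reset
Bit 12: prefix='1' (no match yet)
Bit 13: prefix='10' -> emit 'j', reset
Bit 14: prefix='0' (no match yet)
Bit 15: prefix='01' -> emit 'k', reset
Bit 16: prefix='1' (no match yet)
Bit 17: prefix='11' -> emit 'f', reset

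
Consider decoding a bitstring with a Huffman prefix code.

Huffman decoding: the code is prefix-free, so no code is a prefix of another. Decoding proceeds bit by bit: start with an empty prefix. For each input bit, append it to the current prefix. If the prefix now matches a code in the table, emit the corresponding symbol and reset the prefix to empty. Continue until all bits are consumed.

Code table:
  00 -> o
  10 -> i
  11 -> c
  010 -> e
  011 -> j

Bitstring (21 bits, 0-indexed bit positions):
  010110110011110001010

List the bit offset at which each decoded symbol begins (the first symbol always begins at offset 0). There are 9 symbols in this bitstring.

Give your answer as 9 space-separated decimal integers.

Answer: 0 3 5 8 10 12 14 16 19

Derivation:
Bit 0: prefix='0' (no match yet)
Bit 1: prefix='01' (no match yet)
Bit 2: prefix='010' -> emit 'e', reset
Bit 3: prefix='1' (no match yet)
Bit 4: prefix='11' -> emit 'c', reset
Bit 5: prefix='0' (no match yet)
Bit 6: prefix='01' (no match yet)
Bit 7: prefix='011' -> emit 'j', reset
Bit 8: prefix='0' (no match yet)
Bit 9: prefix='00' -> emit 'o', reset
Bit 10: prefix='1' (no match yet)
Bit 11: prefix='11' -> emit 'c', reset
Bit 12: prefix='1' (no match yet)
Bit 13: prefix='11' -> emit 'c', reset
Bit 14: prefix='0' (no match yet)
Bit 15: prefix='00' -> emit 'o', reset
Bit 16: prefix='0' (no match yet)
Bit 17: prefix='01' (no match yet)
Bit 18: prefix='010' -> emit 'e', reset
Bit 19: prefix='1' (no match yet)
Bit 20: prefix='10' -> emit 'i', reset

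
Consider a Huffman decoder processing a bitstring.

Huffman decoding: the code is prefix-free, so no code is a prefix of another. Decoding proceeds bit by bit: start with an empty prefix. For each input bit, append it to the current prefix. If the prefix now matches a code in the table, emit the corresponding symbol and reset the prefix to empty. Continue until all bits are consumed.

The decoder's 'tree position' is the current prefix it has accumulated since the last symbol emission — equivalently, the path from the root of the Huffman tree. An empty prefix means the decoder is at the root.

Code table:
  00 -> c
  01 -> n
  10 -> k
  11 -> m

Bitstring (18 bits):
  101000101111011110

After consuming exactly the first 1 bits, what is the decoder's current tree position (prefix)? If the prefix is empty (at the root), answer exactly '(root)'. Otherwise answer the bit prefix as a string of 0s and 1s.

Answer: 1

Derivation:
Bit 0: prefix='1' (no match yet)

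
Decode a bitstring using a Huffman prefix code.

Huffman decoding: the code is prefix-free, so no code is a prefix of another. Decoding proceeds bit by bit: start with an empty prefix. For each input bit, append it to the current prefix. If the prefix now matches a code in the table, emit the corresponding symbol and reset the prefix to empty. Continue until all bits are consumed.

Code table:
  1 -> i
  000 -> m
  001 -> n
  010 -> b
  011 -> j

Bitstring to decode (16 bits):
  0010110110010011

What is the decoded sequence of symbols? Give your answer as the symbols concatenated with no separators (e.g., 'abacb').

Bit 0: prefix='0' (no match yet)
Bit 1: prefix='00' (no match yet)
Bit 2: prefix='001' -> emit 'n', reset
Bit 3: prefix='0' (no match yet)
Bit 4: prefix='01' (no match yet)
Bit 5: prefix='011' -> emit 'j', reset
Bit 6: prefix='0' (no match yet)
Bit 7: prefix='01' (no match yet)
Bit 8: prefix='011' -> emit 'j', reset
Bit 9: prefix='0' (no match yet)
Bit 10: prefix='00' (no match yet)
Bit 11: prefix='001' -> emit 'n', reset
Bit 12: prefix='0' (no match yet)
Bit 13: prefix='00' (no match yet)
Bit 14: prefix='001' -> emit 'n', reset
Bit 15: prefix='1' -> emit 'i', reset

Answer: njjnni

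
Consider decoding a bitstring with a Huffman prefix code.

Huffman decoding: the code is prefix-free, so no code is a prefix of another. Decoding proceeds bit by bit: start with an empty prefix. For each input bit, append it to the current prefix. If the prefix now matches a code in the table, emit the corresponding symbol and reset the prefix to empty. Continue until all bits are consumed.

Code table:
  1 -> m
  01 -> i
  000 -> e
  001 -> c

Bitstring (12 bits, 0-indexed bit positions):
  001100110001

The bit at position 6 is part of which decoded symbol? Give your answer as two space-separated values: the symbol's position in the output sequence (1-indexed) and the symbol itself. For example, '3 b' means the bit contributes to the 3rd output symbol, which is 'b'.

Bit 0: prefix='0' (no match yet)
Bit 1: prefix='00' (no match yet)
Bit 2: prefix='001' -> emit 'c', reset
Bit 3: prefix='1' -> emit 'm', reset
Bit 4: prefix='0' (no match yet)
Bit 5: prefix='00' (no match yet)
Bit 6: prefix='001' -> emit 'c', reset
Bit 7: prefix='1' -> emit 'm', reset
Bit 8: prefix='0' (no match yet)
Bit 9: prefix='00' (no match yet)
Bit 10: prefix='000' -> emit 'e', reset

Answer: 3 c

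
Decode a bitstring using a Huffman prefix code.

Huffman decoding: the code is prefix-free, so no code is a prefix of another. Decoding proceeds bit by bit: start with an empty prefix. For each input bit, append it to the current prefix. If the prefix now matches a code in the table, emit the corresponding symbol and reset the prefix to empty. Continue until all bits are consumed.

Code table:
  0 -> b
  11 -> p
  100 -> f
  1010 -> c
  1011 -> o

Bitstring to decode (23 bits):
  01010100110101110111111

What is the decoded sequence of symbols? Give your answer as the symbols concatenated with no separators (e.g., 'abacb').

Answer: bcfpboopp

Derivation:
Bit 0: prefix='0' -> emit 'b', reset
Bit 1: prefix='1' (no match yet)
Bit 2: prefix='10' (no match yet)
Bit 3: prefix='101' (no match yet)
Bit 4: prefix='1010' -> emit 'c', reset
Bit 5: prefix='1' (no match yet)
Bit 6: prefix='10' (no match yet)
Bit 7: prefix='100' -> emit 'f', reset
Bit 8: prefix='1' (no match yet)
Bit 9: prefix='11' -> emit 'p', reset
Bit 10: prefix='0' -> emit 'b', reset
Bit 11: prefix='1' (no match yet)
Bit 12: prefix='10' (no match yet)
Bit 13: prefix='101' (no match yet)
Bit 14: prefix='1011' -> emit 'o', reset
Bit 15: prefix='1' (no match yet)
Bit 16: prefix='10' (no match yet)
Bit 17: prefix='101' (no match yet)
Bit 18: prefix='1011' -> emit 'o', reset
Bit 19: prefix='1' (no match yet)
Bit 20: prefix='11' -> emit 'p', reset
Bit 21: prefix='1' (no match yet)
Bit 22: prefix='11' -> emit 'p', reset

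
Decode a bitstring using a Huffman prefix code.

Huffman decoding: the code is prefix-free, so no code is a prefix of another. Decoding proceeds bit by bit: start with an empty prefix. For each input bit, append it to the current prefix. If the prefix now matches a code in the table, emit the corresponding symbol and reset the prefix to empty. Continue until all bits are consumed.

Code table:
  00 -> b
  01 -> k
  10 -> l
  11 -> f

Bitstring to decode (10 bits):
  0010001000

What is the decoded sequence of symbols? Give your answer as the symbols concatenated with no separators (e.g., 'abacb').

Bit 0: prefix='0' (no match yet)
Bit 1: prefix='00' -> emit 'b', reset
Bit 2: prefix='1' (no match yet)
Bit 3: prefix='10' -> emit 'l', reset
Bit 4: prefix='0' (no match yet)
Bit 5: prefix='00' -> emit 'b', reset
Bit 6: prefix='1' (no match yet)
Bit 7: prefix='10' -> emit 'l', reset
Bit 8: prefix='0' (no match yet)
Bit 9: prefix='00' -> emit 'b', reset

Answer: blblb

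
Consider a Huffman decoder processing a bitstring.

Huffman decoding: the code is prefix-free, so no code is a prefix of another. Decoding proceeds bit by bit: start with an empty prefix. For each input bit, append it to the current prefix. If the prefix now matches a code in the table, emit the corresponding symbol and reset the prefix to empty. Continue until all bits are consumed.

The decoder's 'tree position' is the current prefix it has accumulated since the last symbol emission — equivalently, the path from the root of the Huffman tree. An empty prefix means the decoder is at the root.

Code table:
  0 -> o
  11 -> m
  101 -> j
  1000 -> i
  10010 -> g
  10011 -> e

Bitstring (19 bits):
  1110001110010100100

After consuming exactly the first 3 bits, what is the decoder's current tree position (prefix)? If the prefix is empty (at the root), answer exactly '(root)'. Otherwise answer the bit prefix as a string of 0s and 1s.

Answer: 1

Derivation:
Bit 0: prefix='1' (no match yet)
Bit 1: prefix='11' -> emit 'm', reset
Bit 2: prefix='1' (no match yet)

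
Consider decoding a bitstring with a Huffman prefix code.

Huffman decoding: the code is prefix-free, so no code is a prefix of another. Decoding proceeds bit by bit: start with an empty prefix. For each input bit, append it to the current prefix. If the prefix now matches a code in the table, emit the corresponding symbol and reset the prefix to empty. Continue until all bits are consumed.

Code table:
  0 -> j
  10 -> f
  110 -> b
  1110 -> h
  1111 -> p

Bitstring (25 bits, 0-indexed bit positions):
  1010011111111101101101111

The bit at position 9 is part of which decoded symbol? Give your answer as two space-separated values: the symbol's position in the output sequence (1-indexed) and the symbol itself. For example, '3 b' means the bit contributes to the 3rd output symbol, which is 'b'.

Bit 0: prefix='1' (no match yet)
Bit 1: prefix='10' -> emit 'f', reset
Bit 2: prefix='1' (no match yet)
Bit 3: prefix='10' -> emit 'f', reset
Bit 4: prefix='0' -> emit 'j', reset
Bit 5: prefix='1' (no match yet)
Bit 6: prefix='11' (no match yet)
Bit 7: prefix='111' (no match yet)
Bit 8: prefix='1111' -> emit 'p', reset
Bit 9: prefix='1' (no match yet)
Bit 10: prefix='11' (no match yet)
Bit 11: prefix='111' (no match yet)
Bit 12: prefix='1111' -> emit 'p', reset
Bit 13: prefix='1' (no match yet)

Answer: 5 p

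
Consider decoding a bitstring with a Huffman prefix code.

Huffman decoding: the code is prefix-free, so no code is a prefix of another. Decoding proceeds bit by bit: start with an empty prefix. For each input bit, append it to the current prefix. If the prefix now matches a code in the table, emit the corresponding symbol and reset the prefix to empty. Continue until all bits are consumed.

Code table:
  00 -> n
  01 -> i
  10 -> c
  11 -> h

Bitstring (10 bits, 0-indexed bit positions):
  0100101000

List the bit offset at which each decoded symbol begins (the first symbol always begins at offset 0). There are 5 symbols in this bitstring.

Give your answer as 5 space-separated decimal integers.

Bit 0: prefix='0' (no match yet)
Bit 1: prefix='01' -> emit 'i', reset
Bit 2: prefix='0' (no match yet)
Bit 3: prefix='00' -> emit 'n', reset
Bit 4: prefix='1' (no match yet)
Bit 5: prefix='10' -> emit 'c', reset
Bit 6: prefix='1' (no match yet)
Bit 7: prefix='10' -> emit 'c', reset
Bit 8: prefix='0' (no match yet)
Bit 9: prefix='00' -> emit 'n', reset

Answer: 0 2 4 6 8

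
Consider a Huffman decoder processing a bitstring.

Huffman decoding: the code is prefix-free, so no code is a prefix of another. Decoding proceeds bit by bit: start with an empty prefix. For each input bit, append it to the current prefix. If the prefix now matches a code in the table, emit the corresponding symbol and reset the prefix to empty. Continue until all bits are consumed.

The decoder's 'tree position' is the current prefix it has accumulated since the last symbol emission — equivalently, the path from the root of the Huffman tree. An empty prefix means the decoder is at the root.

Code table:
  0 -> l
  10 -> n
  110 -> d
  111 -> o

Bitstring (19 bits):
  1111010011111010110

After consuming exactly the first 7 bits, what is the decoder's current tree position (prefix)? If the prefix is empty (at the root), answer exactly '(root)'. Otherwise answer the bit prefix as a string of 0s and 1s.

Bit 0: prefix='1' (no match yet)
Bit 1: prefix='11' (no match yet)
Bit 2: prefix='111' -> emit 'o', reset
Bit 3: prefix='1' (no match yet)
Bit 4: prefix='10' -> emit 'n', reset
Bit 5: prefix='1' (no match yet)
Bit 6: prefix='10' -> emit 'n', reset

Answer: (root)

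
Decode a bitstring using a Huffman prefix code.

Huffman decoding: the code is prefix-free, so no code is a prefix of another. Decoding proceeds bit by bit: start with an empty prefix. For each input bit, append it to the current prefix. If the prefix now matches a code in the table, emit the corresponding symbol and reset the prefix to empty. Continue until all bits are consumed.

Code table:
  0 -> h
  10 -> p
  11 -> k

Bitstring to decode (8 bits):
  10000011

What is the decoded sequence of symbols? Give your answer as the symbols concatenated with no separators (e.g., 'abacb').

Bit 0: prefix='1' (no match yet)
Bit 1: prefix='10' -> emit 'p', reset
Bit 2: prefix='0' -> emit 'h', reset
Bit 3: prefix='0' -> emit 'h', reset
Bit 4: prefix='0' -> emit 'h', reset
Bit 5: prefix='0' -> emit 'h', reset
Bit 6: prefix='1' (no match yet)
Bit 7: prefix='11' -> emit 'k', reset

Answer: phhhhk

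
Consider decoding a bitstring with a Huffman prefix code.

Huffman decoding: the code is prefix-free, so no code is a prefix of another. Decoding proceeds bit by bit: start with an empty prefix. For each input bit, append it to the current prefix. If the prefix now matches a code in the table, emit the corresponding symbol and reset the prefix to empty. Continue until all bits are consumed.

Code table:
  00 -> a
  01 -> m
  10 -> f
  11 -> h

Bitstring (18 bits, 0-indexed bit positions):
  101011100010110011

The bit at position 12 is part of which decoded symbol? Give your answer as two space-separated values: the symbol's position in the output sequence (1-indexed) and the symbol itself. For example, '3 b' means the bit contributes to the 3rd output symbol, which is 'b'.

Answer: 7 h

Derivation:
Bit 0: prefix='1' (no match yet)
Bit 1: prefix='10' -> emit 'f', reset
Bit 2: prefix='1' (no match yet)
Bit 3: prefix='10' -> emit 'f', reset
Bit 4: prefix='1' (no match yet)
Bit 5: prefix='11' -> emit 'h', reset
Bit 6: prefix='1' (no match yet)
Bit 7: prefix='10' -> emit 'f', reset
Bit 8: prefix='0' (no match yet)
Bit 9: prefix='00' -> emit 'a', reset
Bit 10: prefix='1' (no match yet)
Bit 11: prefix='10' -> emit 'f', reset
Bit 12: prefix='1' (no match yet)
Bit 13: prefix='11' -> emit 'h', reset
Bit 14: prefix='0' (no match yet)
Bit 15: prefix='00' -> emit 'a', reset
Bit 16: prefix='1' (no match yet)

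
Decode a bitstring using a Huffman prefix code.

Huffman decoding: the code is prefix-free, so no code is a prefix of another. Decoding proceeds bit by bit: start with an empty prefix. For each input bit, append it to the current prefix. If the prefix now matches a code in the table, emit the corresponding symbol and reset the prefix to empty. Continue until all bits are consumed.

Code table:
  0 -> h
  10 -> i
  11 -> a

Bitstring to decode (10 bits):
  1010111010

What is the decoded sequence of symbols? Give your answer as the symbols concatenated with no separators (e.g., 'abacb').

Answer: iiaii

Derivation:
Bit 0: prefix='1' (no match yet)
Bit 1: prefix='10' -> emit 'i', reset
Bit 2: prefix='1' (no match yet)
Bit 3: prefix='10' -> emit 'i', reset
Bit 4: prefix='1' (no match yet)
Bit 5: prefix='11' -> emit 'a', reset
Bit 6: prefix='1' (no match yet)
Bit 7: prefix='10' -> emit 'i', reset
Bit 8: prefix='1' (no match yet)
Bit 9: prefix='10' -> emit 'i', reset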